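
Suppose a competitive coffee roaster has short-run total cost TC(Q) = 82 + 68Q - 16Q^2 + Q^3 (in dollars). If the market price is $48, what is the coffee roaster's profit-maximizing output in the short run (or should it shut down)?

Produce at Q = 10

From TC, MC = TC'(Q) = 68 - 32Q + 3Q^2 and AVC = VC/Q = 68 - 16Q + Q^2.
The AVC parabola has its vertex at Q = 16/2 = 8, where AVC = 68 - 16·8 + 8^2 = $4.
Because $48 ≥ $4, revenue can cover variable cost; the firm operates.
Set P = MC: 48 = 68 - 32Q + 3Q^2 → 20 - 32Q + 3Q^2 = 0. The roots are Q = 2/3 and Q = 10; the profit-maximizing output is on the rising part of MC, so Q* = 10.
Check: AVC at Q = 10 is $8 ≤ P, so revenue covers variable cost.
Profit = P·Q − TC = 48·10 − 162 = $318.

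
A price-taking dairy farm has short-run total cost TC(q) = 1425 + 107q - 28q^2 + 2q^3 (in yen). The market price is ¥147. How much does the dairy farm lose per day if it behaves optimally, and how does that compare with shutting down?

Profit = -¥225 at q = 10

AVC = 107 - 28q + 2q^2 has its minimum ¥9 at q = 7; price ¥147 clears that bar, so the firm operates.
With MC = 107 - 56q + 6q^2, P = MC on the upward-sloping part at q* = 10.
TR = 147·10 = 1470. TC = 1425 + 270 = 1695. Profit = 1470 − 1695 = -¥225.
By producing, the firm covers all variable cost plus ¥1200 of fixed cost; shutting down would lose the full ¥1425.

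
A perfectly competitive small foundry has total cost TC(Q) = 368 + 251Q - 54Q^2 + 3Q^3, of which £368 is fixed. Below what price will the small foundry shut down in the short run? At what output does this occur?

The shutdown price is the minimum of AVC. VC = 251Q - 54Q^2 + 3Q^3, so AVC = 251 - 54Q + 3Q^2.
dAVC/dQ = -54 + 6Q = 0 gives Q = 9. min AVC = 251 - 54·9 + 3·9^2 = 8.
For P < £8 the firm produces nothing.

£8 per unit, at Q = 9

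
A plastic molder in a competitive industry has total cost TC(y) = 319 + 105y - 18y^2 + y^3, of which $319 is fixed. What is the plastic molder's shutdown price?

$24 per unit

The firm shuts down when price falls below the minimum of average variable cost. AVC = VC/y = 105 - 18y + y^2.
At the minimum of AVC, MC = AVC. MC = 105 - 36y + 3y^2; setting MC = AVC gives 2y^2 - 18y = 0, so y = 9. min AVC = 24.
For P < $24 the firm produces nothing.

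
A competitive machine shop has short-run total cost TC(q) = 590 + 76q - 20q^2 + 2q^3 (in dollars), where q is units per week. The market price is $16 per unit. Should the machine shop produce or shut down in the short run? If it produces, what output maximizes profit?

From TC, MC = TC'(q) = 76 - 40q + 6q^2 and AVC = VC/q = 76 - 20q + 2q^2.
AVC is minimized where dAVC/dq = -20 + 4q = 0, at q = 5; min AVC = 76 - 20·5 + 2·5^2 = $26.
Since P = $16 < min AVC = $26, price fails to cover variable cost at any output.
The firm minimizes its loss by shutting down and losing only its fixed cost of $590.

Shut down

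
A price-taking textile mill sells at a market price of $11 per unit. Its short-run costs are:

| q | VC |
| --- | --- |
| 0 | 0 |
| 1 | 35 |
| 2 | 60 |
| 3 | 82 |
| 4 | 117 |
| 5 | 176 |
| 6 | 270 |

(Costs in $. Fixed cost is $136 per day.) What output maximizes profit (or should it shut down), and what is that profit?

q = 0 (shut down); profit = -$136

Compute π = P·q − TC at each output: q=0: -136; q=1: -160; q=2: -174; q=3: -185; q=4: -209; q=5: -257; q=6: -340.
Profit is highest at q = 0. Equivalently, the lowest AVC in the table is 82/3 ≈ $27.33 at q = 3, and P = $11 falls below it — price never covers variable cost, so the firm shuts down and loses only its fixed cost.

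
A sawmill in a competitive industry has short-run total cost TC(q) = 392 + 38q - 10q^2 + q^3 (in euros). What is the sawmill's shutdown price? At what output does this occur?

The shutdown price is the minimum of AVC. VC = 38q - 10q^2 + q^3, so AVC = 38 - 10q + q^2.
At the minimum of AVC, MC = AVC. MC = 38 - 20q + 3q^2; setting MC = AVC gives 2q^2 - 10q = 0, so q = 5. min AVC = 13.
So the shutdown price is €13.

€13 per unit, at q = 5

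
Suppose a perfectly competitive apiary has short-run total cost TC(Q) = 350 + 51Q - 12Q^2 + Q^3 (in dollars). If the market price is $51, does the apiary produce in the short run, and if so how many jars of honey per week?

From TC, MC = TC'(Q) = 51 - 24Q + 3Q^2 and AVC = VC/Q = 51 - 12Q + Q^2.
AVC is minimized where dAVC/dQ = -12 + 2Q = 0, at Q = 6; min AVC = 51 - 12·6 + 6^2 = $15.
P = $51 exceeds min AVC = $15, so the firm stays open.
Set P = MC: 51 = 51 - 24Q + 3Q^2 → -24Q + 3Q^2 = 0. The roots are Q = 0 and Q = 8; the profit-maximizing output is on the rising part of MC, so Q* = 8.
Check: AVC at Q = 8 is $19 ≤ P, so revenue covers variable cost.
Profit = P·Q − TC = 51·8 − 502 = -$94, a loss, but smaller than the $350 fixed cost the firm would lose by shutting down.

Produce at Q = 8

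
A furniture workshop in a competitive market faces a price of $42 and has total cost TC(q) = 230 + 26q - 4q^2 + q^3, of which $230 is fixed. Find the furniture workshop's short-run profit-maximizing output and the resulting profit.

Profit = -$166 at q = 4

AVC = 26 - 4q + q^2; min AVC = $22 at q = 2. Since P = $42 ≥ min AVC, the firm produces.
With MC = 26 - 8q + 3q^2, P = MC on the upward-sloping part at q* = 4.
TR = 42·4 = 168. TC = 230 + 104 = 334. Profit = 168 − 334 = -$166.
That loss of $166 beats the $230 the firm would lose by shutting down; producing recovers $64 of fixed cost.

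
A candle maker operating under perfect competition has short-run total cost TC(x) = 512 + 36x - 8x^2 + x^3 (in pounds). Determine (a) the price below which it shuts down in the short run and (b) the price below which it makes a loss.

Shutdown price = £20; break-even price = £100

Shutdown price = min AVC. AVC = 36 - 8x + x^2, with vertex at x = 4 and minimum £20.
ATC = 512/x + 36 - 8x + x^2. Setting dATC/dx = −512/x^2 − 8 + 2x = 0 gives x = 8 (since 2·8^3 − 8·8^2 = 512).
min ATC = 512/8 + 36 − 8·8 + 8^2 = £100. That is the break-even price.
For £20 ≤ P < £100 the firm produces at a loss; below £20 it shuts down.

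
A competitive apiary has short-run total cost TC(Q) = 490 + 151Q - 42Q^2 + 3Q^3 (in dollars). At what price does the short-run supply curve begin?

$4 per unit

The firm shuts down when price falls below the minimum of average variable cost. AVC = VC/Q = 151 - 42Q + 3Q^2.
dAVC/dQ = -42 + 6Q = 0 gives Q = 7. min AVC = 151 - 42·7 + 3·7^2 = 4.
So the shutdown price is $4.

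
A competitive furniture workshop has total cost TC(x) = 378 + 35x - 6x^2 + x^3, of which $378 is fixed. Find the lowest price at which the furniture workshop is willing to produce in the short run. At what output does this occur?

The firm shuts down when price falls below the minimum of average variable cost. AVC = VC/x = 35 - 6x + x^2.
At the minimum of AVC, MC = AVC. MC = 35 - 12x + 3x^2; setting MC = AVC gives 2x^2 - 6x = 0, so x = 3. min AVC = 26.
So the shutdown price is $26.

$26 per unit, at x = 3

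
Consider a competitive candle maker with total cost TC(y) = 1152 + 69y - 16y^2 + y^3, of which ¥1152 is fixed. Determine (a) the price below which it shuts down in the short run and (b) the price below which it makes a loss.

Shutdown price = min AVC. AVC = 69 - 16y + y^2, with vertex at y = 8 and minimum ¥5.
ATC = 1152/y + 69 - 16y + y^2. Setting dATC/dy = −1152/y^2 − 16 + 2y = 0 gives y = 12 (since 2·12^3 − 16·12^2 = 1152).
min ATC = 1152/12 + 69 − 16·12 + 12^2 = ¥117. That is the break-even price.
For ¥5 ≤ P < ¥117 the firm produces at a loss; below ¥5 it shuts down.

Shutdown price = ¥5; break-even price = ¥117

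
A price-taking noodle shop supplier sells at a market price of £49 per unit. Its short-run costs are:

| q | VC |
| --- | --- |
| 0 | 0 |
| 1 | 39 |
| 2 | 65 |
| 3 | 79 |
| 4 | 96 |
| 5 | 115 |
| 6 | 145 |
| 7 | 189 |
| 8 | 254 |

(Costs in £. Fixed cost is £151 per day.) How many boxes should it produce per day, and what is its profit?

q = 7; profit = £3

Compute π = P·q − TC at each output: q=0: -151; q=1: -141; q=2: -118; q=3: -83; q=4: -51; q=5: -21; q=6: -2; q=7: 3; q=8: -13.
Profit is maximized at q = 7. AVC there is 189/7 = £27 ≤ P, so producing beats shutting down (which would give -£151).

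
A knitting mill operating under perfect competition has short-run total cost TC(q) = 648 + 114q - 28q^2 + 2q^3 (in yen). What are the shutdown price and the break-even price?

Shutdown price = ¥16; break-even price = ¥96

Shutdown price = min AVC. AVC = 114 - 28q + 2q^2, with vertex at q = 7 and minimum ¥16.
ATC = 648/q + 114 - 28q + 2q^2. Setting dATC/dq = −648/q^2 − 28 + 4q = 0 gives q = 9 (since 4·9^3 − 28·9^2 = 648).
min ATC = 648/9 + 114 − 28·9 + 2·9^2 = ¥96. That is the break-even price.
For ¥16 ≤ P < ¥96 the firm produces at a loss; below ¥16 it shuts down.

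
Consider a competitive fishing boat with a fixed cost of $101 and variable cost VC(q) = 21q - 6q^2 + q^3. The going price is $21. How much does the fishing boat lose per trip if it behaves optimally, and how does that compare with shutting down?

AVC = 21 - 6q + q^2; min AVC = $12 at q = 3. Since P = $21 ≥ min AVC, the firm produces.
With MC = 21 - 12q + 3q^2, P = MC on the upward-sloping part at q* = 4.
TR = 21·4 = 84. TC = 101 + 52 = 153. Profit = 84 − 153 = -$69.
Shutting down would mean losing the fixed cost of $101, so operating at a loss of $69 is better by $32.

Profit = -$69 at q = 4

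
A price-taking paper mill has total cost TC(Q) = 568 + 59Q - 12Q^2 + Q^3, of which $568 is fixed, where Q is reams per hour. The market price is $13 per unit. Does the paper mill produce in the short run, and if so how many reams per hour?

Shut down

From TC, MC = TC'(Q) = 59 - 24Q + 3Q^2 and AVC = VC/Q = 59 - 12Q + Q^2.
AVC hits its minimum where MC = AVC, at Q = 6, giving min AVC = 59 - 12·6 + 6^2 = $23.
P = $13 lies below min AVC = $23; no output level covers variable cost.
Shutting down limits the loss to fixed cost, $568.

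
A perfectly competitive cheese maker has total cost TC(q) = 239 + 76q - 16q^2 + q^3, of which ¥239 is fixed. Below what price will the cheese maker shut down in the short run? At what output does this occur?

¥12 per unit, at q = 8

Short-run supply begins at min AVC. From VC = 76q - 16q^2 + q^3, AVC = 76 - 16q + q^2.
dAVC/dq = -16 + 2q = 0 gives q = 8. min AVC = 76 - 16·8 + 8^2 = 12.
For P < ¥12 the firm produces nothing.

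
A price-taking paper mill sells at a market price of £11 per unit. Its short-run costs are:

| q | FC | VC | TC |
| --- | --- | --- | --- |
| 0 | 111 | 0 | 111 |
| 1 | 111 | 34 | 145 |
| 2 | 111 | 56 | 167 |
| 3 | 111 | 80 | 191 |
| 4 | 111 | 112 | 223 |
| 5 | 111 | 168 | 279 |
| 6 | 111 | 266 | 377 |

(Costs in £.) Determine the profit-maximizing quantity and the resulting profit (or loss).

q = 0 (shut down); profit = -£111

Profit at each row (π = 11q − TC): q=0: -111; q=1: -134; q=2: -145; q=3: -158; q=4: -179; q=5: -224; q=6: -311.
Profit is highest at q = 0. Equivalently, the lowest AVC in the table is 80/3 ≈ £26.67 at q = 3, and P = £11 falls below it — price never covers variable cost, so the firm shuts down and loses only its fixed cost.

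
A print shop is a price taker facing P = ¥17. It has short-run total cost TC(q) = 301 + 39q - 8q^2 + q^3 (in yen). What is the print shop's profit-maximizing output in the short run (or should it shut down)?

Strip out fixed cost: VC = 39q - 8q^2 + q^3. Then AVC = 39 - 8q + q^2 and MC = 39 - 16q + 3q^2.
AVC is minimized where dAVC/dq = -8 + 2q = 0, at q = 4; min AVC = 39 - 8·4 + 4^2 = ¥23.
P = ¥17 lies below min AVC = ¥23; no output level covers variable cost.
Best response: produce nothing and absorb the ¥301 fixed cost.

Shut down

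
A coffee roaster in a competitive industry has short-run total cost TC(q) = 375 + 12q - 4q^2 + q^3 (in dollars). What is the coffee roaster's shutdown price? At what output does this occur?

The firm shuts down when price falls below the minimum of average variable cost. AVC = VC/q = 12 - 4q + q^2.
At the minimum of AVC, MC = AVC. MC = 12 - 8q + 3q^2; setting MC = AVC gives 2q^2 - 4q = 0, so q = 2. min AVC = 8.
So the shutdown price is $8.

$8 per unit, at q = 2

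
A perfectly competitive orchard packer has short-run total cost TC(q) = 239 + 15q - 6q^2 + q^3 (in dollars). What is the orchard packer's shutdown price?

$6 per unit

The firm shuts down when price falls below the minimum of average variable cost. AVC = VC/q = 15 - 6q + q^2.
dAVC/dq = -6 + 2q = 0 gives q = 3. min AVC = 15 - 6·3 + 3^2 = 6.
The firm shuts down for any P below $6.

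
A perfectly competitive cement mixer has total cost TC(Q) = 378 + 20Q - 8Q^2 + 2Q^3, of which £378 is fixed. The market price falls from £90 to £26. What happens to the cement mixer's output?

Output falls from 5 to 3

MC = 20 - 16Q + 6Q^2; the shutdown threshold is min AVC = £12 (at Q = 2).
With P = £90 above the shutdown price, P = MC gives Q = 5.
At P = £26 ≥ min AVC, set P = MC: Q = 3. The firm stays open but cuts output.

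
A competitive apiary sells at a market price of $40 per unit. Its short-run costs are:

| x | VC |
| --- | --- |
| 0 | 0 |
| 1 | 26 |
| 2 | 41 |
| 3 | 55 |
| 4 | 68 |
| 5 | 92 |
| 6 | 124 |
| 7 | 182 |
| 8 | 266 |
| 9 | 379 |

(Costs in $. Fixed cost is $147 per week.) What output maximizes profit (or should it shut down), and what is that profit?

Compute π = P·x − TC at each output: x=0: -147; x=1: -133; x=2: -108; x=3: -82; x=4: -55; x=5: -39; x=6: -31; x=7: -49; x=8: -93; x=9: -166.
Profit is maximized at x = 6. AVC there is 124/6 = $20.67 ≤ P, so producing beats shutting down (which would give -$147).

x = 6; profit = -$31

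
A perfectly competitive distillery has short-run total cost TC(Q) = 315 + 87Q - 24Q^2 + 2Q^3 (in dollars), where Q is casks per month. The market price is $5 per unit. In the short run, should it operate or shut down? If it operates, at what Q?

From TC, MC = TC'(Q) = 87 - 48Q + 6Q^2 and AVC = VC/Q = 87 - 24Q + 2Q^2.
The AVC parabola has its vertex at Q = 24/4 = 6, where AVC = 87 - 24·6 + 2·6^2 = $15.
With P < min AVC ($5 < $15), every unit sold adds to the loss.
Shutting down limits the loss to fixed cost, $315.

Shut down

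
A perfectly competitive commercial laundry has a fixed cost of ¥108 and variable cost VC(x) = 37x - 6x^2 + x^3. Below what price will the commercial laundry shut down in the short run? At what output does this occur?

¥28 per unit, at x = 3

Short-run supply begins at min AVC. From VC = 37x - 6x^2 + x^3, AVC = 37 - 6x + x^2.
dAVC/dx = -6 + 2x = 0 gives x = 3. min AVC = 37 - 6·3 + 3^2 = 28.
So the shutdown price is ¥28.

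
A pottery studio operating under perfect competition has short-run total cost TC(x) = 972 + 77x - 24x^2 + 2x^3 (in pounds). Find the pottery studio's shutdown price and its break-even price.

Shutdown price = min AVC. AVC = 77 - 24x + 2x^2, with vertex at x = 6 and minimum £5.
ATC = 972/x + 77 - 24x + 2x^2. Setting dATC/dx = −972/x^2 − 24 + 4x = 0 gives x = 9 (since 4·9^3 − 24·9^2 = 972).
min ATC = 972/9 + 77 − 24·9 + 2·9^2 = £131. That is the break-even price.
Between these two prices the firm operates at a loss; above £131 it earns a profit.

Shutdown price = £5; break-even price = £131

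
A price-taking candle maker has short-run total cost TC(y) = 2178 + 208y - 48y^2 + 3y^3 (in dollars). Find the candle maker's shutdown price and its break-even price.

AVC = 208 - 48y + 3y^2; minimized at y = 8, giving min AVC = $16. That is the shutdown price.
ATC = 2178/y + 208 - 48y + 3y^2. Setting dATC/dy = −2178/y^2 − 48 + 6y = 0 gives y = 11 (since 6·11^3 − 48·11^2 = 2178).
min ATC = 2178/11 + 208 − 48·11 + 3·11^2 = $241. That is the break-even price.
For $16 ≤ P < $241 the firm produces at a loss; below $16 it shuts down.

Shutdown price = $16; break-even price = $241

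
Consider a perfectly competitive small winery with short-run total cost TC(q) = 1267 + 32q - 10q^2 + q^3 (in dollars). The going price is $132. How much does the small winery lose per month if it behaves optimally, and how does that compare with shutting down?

Profit = -$267 at q = 10

AVC = 32 - 10q + q^2; min AVC = $7 at q = 5. Since P = $132 ≥ min AVC, the firm produces.
MC = 32 - 20q + 3q^2. Setting P = MC and taking the root on the rising branch gives q* = 10.
TR = 132·10 = 1320. TC = 1267 + 320 = 1587. Profit = 1320 − 1587 = -$267.
Shutting down would mean losing the fixed cost of $1267, so operating at a loss of $267 is better by $1000.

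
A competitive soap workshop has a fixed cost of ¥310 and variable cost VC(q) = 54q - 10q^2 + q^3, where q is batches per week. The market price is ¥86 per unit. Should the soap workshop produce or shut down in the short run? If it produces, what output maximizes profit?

Produce at q = 8

Variable cost is VC = 54q - 10q^2 + q^3, so AVC = VC/q = 54 - 10q + q^2 and MC = dTC/dq = 54 - 20q + 3q^2.
AVC is minimized where dAVC/dq = -10 + 2q = 0, at q = 5; min AVC = 54 - 10·5 + 5^2 = ¥29.
Since P = ¥86 ≥ min AVC = ¥29, price covers variable cost and the firm should produce.
P = MC gives -32 - 20q + 3q^2 = 0, with roots -4/3 and 8. Take the larger (rising MC): q* = 8.
Check: AVC at q = 8 is ¥38 ≤ P, so revenue covers variable cost.
Profit = P·q − TC = 86·8 − 614 = ¥74.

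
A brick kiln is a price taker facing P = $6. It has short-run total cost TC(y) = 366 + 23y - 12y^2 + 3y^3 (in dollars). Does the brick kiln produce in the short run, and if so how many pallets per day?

From TC, MC = TC'(y) = 23 - 24y + 9y^2 and AVC = VC/y = 23 - 12y + 3y^2.
AVC is minimized where dAVC/dy = -12 + 6y = 0, at y = 2; min AVC = 23 - 12·2 + 3·2^2 = $11.
With P < min AVC ($6 < $11), every unit sold adds to the loss.
Best response: produce nothing and absorb the $366 fixed cost.

Shut down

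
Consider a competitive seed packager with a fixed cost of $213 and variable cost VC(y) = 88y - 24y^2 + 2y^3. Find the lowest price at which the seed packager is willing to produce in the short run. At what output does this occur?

$16 per unit, at y = 6

The firm shuts down when price falls below the minimum of average variable cost. AVC = VC/y = 88 - 24y + 2y^2.
At the minimum of AVC, MC = AVC. MC = 88 - 48y + 6y^2; setting MC = AVC gives 4y^2 - 24y = 0, so y = 6. min AVC = 16.
For P < $16 the firm produces nothing.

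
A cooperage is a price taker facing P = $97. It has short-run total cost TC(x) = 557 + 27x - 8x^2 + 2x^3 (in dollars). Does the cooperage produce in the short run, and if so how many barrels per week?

Produce at x = 5

From TC, MC = TC'(x) = 27 - 16x + 6x^2 and AVC = VC/x = 27 - 8x + 2x^2.
The AVC parabola has its vertex at x = 8/4 = 2, where AVC = 27 - 8·2 + 2·2^2 = $19.
Because $97 ≥ $19, revenue can cover variable cost; the firm operates.
Solving P = MC: -70 - 16x + 6x^2 = 0 ⇒ x = -7/3 or 5. On the upward-sloping branch, x* = 5.
Check: AVC at x = 5 is $37 ≤ P, so revenue covers variable cost.
Profit = P·x − TC = 97·5 − 742 = -$257, a loss, but smaller than the $557 fixed cost the firm would lose by shutting down.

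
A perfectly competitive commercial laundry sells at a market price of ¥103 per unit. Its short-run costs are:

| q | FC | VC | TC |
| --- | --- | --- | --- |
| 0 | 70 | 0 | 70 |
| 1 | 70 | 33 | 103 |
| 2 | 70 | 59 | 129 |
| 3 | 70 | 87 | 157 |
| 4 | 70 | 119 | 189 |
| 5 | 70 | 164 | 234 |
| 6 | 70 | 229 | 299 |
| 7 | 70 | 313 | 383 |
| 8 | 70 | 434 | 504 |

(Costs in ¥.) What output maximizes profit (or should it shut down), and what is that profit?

Profit at each row (π = 103q − TC): q=0: -70; q=1: 0; q=2: 77; q=3: 152; q=4: 223; q=5: 281; q=6: 319; q=7: 338; q=8: 320.
Profit is maximized at q = 7. AVC there is 313/7 = ¥44.71 ≤ P, so producing beats shutting down (which would give -¥70).

q = 7; profit = ¥338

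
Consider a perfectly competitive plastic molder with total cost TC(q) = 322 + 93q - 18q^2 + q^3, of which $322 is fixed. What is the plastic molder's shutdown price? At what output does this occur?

The shutdown price is the minimum of AVC. VC = 93q - 18q^2 + q^3, so AVC = 93 - 18q + q^2.
dAVC/dq = -18 + 2q = 0 gives q = 9. min AVC = 93 - 18·9 + 9^2 = 12.
The firm shuts down for any P below $12.

$12 per unit, at q = 9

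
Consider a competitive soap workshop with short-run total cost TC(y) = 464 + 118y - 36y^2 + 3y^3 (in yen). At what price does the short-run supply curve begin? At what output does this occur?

¥10 per unit, at y = 6

The firm shuts down when price falls below the minimum of average variable cost. AVC = VC/y = 118 - 36y + 3y^2.
At the minimum of AVC, MC = AVC. MC = 118 - 72y + 9y^2; setting MC = AVC gives 6y^2 - 36y = 0, so y = 6. min AVC = 10.
For P < ¥10 the firm produces nothing.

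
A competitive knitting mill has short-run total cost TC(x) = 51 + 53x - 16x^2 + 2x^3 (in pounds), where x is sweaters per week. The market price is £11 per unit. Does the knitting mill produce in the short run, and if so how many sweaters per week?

Strip out fixed cost: VC = 53x - 16x^2 + 2x^3. Then AVC = 53 - 16x + 2x^2 and MC = 53 - 32x + 6x^2.
The AVC parabola has its vertex at x = 16/4 = 4, where AVC = 53 - 16·4 + 2·4^2 = £21.
Since P = £11 < min AVC = £21, price fails to cover variable cost at any output.
Shutting down limits the loss to fixed cost, £51.

Shut down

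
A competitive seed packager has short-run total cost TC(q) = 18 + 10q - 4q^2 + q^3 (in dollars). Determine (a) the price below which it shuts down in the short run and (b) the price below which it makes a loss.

Shutdown price = $6; break-even price = $13

AVC = 10 - 4q + q^2; minimized at q = 2, giving min AVC = $6. That is the shutdown price.
ATC = 18/q + 10 - 4q + q^2. Setting dATC/dq = −18/q^2 − 4 + 2q = 0 gives q = 3 (since 2·3^3 − 4·3^2 = 18).
min ATC = 18/3 + 10 − 4·3 + 3^2 = $13. That is the break-even price.
Between these two prices the firm operates at a loss; above $13 it earns a profit.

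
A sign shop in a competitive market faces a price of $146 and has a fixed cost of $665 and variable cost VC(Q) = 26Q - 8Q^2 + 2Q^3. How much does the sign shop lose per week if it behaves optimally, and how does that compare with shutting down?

AVC = 26 - 8Q + 2Q^2 has its minimum $18 at Q = 2; price $146 clears that bar, so the firm operates.
With MC = 26 - 16Q + 6Q^2, P = MC on the upward-sloping part at Q* = 6.
TR = 146·6 = 876. TC = 665 + 300 = 965. Profit = 876 − 965 = -$89.
That loss of $89 beats the $665 the firm would lose by shutting down; producing recovers $576 of fixed cost.

Profit = -$89 at Q = 6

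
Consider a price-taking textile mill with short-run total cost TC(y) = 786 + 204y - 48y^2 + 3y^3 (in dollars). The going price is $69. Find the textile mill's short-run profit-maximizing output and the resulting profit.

AVC = 204 - 48y + 3y^2; min AVC = $12 at y = 8. Since P = $69 ≥ min AVC, the firm produces.
MC = 204 - 96y + 9y^2. Setting P = MC and taking the root on the rising branch gives y* = 9.
TR = 69·9 = 621. TC = 786 + 135 = 921. Profit = 621 − 921 = -$300.
That loss of $300 beats the $786 the firm would lose by shutting down; producing recovers $486 of fixed cost.

Profit = -$300 at y = 9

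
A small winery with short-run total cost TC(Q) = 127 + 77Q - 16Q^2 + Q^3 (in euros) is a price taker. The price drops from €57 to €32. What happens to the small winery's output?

AVC = 77 - 16Q + Q^2, minimized at Q = 8 where min AVC = €13. MC = 77 - 32Q + 3Q^2.
At P = €57 ≥ min AVC, set P = MC on the rising branch: Q = 10.
At P = €32 ≥ min AVC, set P = MC: Q = 9. The firm stays open but cuts output.

Output falls from 10 to 9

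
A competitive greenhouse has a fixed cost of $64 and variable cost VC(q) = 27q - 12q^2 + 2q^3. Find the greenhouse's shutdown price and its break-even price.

Shutdown price = $9; break-even price = $27

Shutdown price = min AVC. AVC = 27 - 12q + 2q^2, with vertex at q = 3 and minimum $9.
ATC = 64/q + 27 - 12q + 2q^2. Setting dATC/dq = −64/q^2 − 12 + 4q = 0 gives q = 4 (since 4·4^3 − 12·4^2 = 64).
min ATC = 64/4 + 27 − 12·4 + 2·4^2 = $27. That is the break-even price.
For $9 ≤ P < $27 the firm produces at a loss; below $9 it shuts down.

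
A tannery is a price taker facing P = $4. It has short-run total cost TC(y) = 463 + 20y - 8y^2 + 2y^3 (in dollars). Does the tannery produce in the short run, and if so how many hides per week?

Shut down

Strip out fixed cost: VC = 20y - 8y^2 + 2y^3. Then AVC = 20 - 8y + 2y^2 and MC = 20 - 16y + 6y^2.
AVC is minimized where dAVC/dy = -8 + 4y = 0, at y = 2; min AVC = 20 - 8·2 + 2·2^2 = $12.
P = $4 lies below min AVC = $12; no output level covers variable cost.
The firm minimizes its loss by shutting down and losing only its fixed cost of $463.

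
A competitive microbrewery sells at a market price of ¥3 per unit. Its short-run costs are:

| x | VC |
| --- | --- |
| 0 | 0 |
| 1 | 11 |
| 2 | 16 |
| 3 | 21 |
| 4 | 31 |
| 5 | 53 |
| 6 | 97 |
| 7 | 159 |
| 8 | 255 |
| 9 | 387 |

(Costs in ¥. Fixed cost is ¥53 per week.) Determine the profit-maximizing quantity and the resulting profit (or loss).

x = 0 (shut down); profit = -¥53

Profit at each row (π = 3x − TC): x=0: -53; x=1: -61; x=2: -63; x=3: -65; x=4: -72; x=5: -91; x=6: -132; x=7: -191; x=8: -284; x=9: -413.
Profit is highest at x = 0. Equivalently, the lowest AVC in the table is 21/3 ≈ ¥7 at x = 3, and P = ¥3 falls below it — price never covers variable cost, so the firm shuts down and loses only its fixed cost.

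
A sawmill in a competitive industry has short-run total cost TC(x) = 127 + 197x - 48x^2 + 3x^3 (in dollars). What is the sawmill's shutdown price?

$5 per unit

The shutdown price is the minimum of AVC. VC = 197x - 48x^2 + 3x^3, so AVC = 197 - 48x + 3x^2.
At the minimum of AVC, MC = AVC. MC = 197 - 96x + 9x^2; setting MC = AVC gives 6x^2 - 48x = 0, so x = 8. min AVC = 5.
For P < $5 the firm produces nothing.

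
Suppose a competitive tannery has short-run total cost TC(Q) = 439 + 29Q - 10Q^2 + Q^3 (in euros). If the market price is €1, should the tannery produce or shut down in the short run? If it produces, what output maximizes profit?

Variable cost is VC = 29Q - 10Q^2 + Q^3, so AVC = VC/Q = 29 - 10Q + Q^2 and MC = dTC/dQ = 29 - 20Q + 3Q^2.
AVC is minimized where dAVC/dQ = -10 + 2Q = 0, at Q = 5; min AVC = 29 - 10·5 + 5^2 = €4.
With P < min AVC (€1 < €4), every unit sold adds to the loss.
The firm minimizes its loss by shutting down and losing only its fixed cost of €439.

Shut down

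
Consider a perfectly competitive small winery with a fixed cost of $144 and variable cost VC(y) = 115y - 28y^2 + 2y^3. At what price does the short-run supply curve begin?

The firm shuts down when price falls below the minimum of average variable cost. AVC = VC/y = 115 - 28y + 2y^2.
dAVC/dy = -28 + 4y = 0 gives y = 7. min AVC = 115 - 28·7 + 2·7^2 = 17.
The firm shuts down for any P below $17.

$17 per unit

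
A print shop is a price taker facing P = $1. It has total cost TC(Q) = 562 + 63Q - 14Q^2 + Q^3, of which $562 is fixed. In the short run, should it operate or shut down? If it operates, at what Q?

Shut down

Variable cost is VC = 63Q - 14Q^2 + Q^3, so AVC = VC/Q = 63 - 14Q + Q^2 and MC = dTC/dQ = 63 - 28Q + 3Q^2.
AVC hits its minimum where MC = AVC, at Q = 7, giving min AVC = 63 - 14·7 + 7^2 = $14.
With P < min AVC ($1 < $14), every unit sold adds to the loss.
Best response: produce nothing and absorb the $562 fixed cost.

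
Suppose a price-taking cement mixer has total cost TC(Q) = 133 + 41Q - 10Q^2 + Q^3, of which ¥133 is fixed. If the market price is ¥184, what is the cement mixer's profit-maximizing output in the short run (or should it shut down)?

Produce at Q = 11

Variable cost is VC = 41Q - 10Q^2 + Q^3, so AVC = VC/Q = 41 - 10Q + Q^2 and MC = dTC/dQ = 41 - 20Q + 3Q^2.
AVC is minimized where dAVC/dQ = -10 + 2Q = 0, at Q = 5; min AVC = 41 - 10·5 + 5^2 = ¥16.
Since P = ¥184 ≥ min AVC = ¥16, price covers variable cost and the firm should produce.
P = MC gives -143 - 20Q + 3Q^2 = 0, with roots -13/3 and 11. Take the larger (rising MC): Q* = 11.
Check: AVC at Q = 11 is ¥52 ≤ P, so revenue covers variable cost.
Profit = P·Q − TC = 184·11 − 705 = ¥1319.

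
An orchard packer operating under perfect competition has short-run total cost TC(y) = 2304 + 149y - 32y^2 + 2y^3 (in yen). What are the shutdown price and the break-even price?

AVC = 149 - 32y + 2y^2; minimized at y = 8, giving min AVC = ¥21. That is the shutdown price.
ATC = 2304/y + 149 - 32y + 2y^2. Setting dATC/dy = −2304/y^2 − 32 + 4y = 0 gives y = 12 (since 4·12^3 − 32·12^2 = 2304).
min ATC = 2304/12 + 149 − 32·12 + 2·12^2 = ¥245. That is the break-even price.
Between these two prices the firm operates at a loss; above ¥245 it earns a profit.

Shutdown price = ¥21; break-even price = ¥245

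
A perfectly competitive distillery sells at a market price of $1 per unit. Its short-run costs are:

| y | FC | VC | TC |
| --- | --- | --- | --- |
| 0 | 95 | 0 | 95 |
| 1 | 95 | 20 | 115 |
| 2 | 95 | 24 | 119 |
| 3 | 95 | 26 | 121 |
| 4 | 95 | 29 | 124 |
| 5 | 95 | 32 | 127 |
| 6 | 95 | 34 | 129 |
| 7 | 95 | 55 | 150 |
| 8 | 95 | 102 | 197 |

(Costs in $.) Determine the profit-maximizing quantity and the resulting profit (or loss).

Tabulate TR − TC: y=0: -95; y=1: -114; y=2: -117; y=3: -118; y=4: -120; y=5: -122; y=6: -123; y=7: -143; y=8: -189.
Profit is highest at y = 0. Equivalently, the lowest AVC in the table is 34/6 ≈ $5.67 at y = 6, and P = $1 falls below it — price never covers variable cost, so the firm shuts down and loses only its fixed cost.

y = 0 (shut down); profit = -$95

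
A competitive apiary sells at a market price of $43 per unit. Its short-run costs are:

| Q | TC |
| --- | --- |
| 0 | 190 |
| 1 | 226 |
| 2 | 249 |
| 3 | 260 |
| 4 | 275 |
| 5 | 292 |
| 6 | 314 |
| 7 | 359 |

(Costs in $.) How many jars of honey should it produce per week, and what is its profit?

Profit at each row (π = 43Q − TC): Q=0: -190; Q=1: -183; Q=2: -163; Q=3: -131; Q=4: -103; Q=5: -77; Q=6: -56; Q=7: -58.
Profit is maximized at Q = 6. AVC there is 124/6 = $20.67 ≤ P, so producing beats shutting down (which would give -$190).

Q = 6; profit = -$56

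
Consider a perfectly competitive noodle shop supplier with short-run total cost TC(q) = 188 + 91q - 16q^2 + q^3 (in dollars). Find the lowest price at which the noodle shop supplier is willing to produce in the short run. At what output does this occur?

$27 per unit, at q = 8

The shutdown price is the minimum of AVC. VC = 91q - 16q^2 + q^3, so AVC = 91 - 16q + q^2.
At the minimum of AVC, MC = AVC. MC = 91 - 32q + 3q^2; setting MC = AVC gives 2q^2 - 16q = 0, so q = 8. min AVC = 27.
So the shutdown price is $27.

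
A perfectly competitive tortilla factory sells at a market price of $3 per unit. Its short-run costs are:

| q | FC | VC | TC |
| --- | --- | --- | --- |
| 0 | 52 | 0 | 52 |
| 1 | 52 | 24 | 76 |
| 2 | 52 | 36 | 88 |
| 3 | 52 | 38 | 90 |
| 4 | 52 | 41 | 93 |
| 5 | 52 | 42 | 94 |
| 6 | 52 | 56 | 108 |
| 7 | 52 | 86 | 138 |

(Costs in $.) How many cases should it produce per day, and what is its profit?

q = 0 (shut down); profit = -$52

Profit at each row (π = 3q − TC): q=0: -52; q=1: -73; q=2: -82; q=3: -81; q=4: -81; q=5: -79; q=6: -90; q=7: -117.
Profit is highest at q = 0. Equivalently, the lowest AVC in the table is 42/5 ≈ $8.40 at q = 5, and P = $3 falls below it — price never covers variable cost, so the firm shuts down and loses only its fixed cost.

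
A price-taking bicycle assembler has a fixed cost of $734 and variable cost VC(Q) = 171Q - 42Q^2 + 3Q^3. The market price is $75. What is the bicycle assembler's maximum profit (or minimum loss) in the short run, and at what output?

AVC = 171 - 42Q + 3Q^2 has its minimum $24 at Q = 7; price $75 clears that bar, so the firm operates.
With MC = 171 - 84Q + 9Q^2, P = MC on the upward-sloping part at Q* = 8.
TR = 75·8 = 600. TC = 734 + 216 = 950. Profit = 600 − 950 = -$350.
Shutting down would mean losing the fixed cost of $734, so operating at a loss of $350 is better by $384.

Profit = -$350 at Q = 8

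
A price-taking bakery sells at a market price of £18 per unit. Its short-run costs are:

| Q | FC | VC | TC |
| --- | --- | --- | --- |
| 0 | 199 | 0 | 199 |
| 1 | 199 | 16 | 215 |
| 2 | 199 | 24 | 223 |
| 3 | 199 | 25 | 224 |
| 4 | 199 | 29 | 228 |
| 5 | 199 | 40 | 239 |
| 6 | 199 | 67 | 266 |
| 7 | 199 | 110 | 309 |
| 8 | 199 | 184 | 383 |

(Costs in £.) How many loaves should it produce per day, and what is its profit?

Tabulate TR − TC: Q=0: -199; Q=1: -197; Q=2: -187; Q=3: -170; Q=4: -156; Q=5: -149; Q=6: -158; Q=7: -183; Q=8: -239.
Profit is maximized at Q = 5. AVC there is 40/5 = £8 ≤ P, so producing beats shutting down (which would give -£199).

Q = 5; profit = -£149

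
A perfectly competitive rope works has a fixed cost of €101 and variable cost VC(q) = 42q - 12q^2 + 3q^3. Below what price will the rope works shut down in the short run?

€30 per unit

The firm shuts down when price falls below the minimum of average variable cost. AVC = VC/q = 42 - 12q + 3q^2.
At the minimum of AVC, MC = AVC. MC = 42 - 24q + 9q^2; setting MC = AVC gives 6q^2 - 12q = 0, so q = 2. min AVC = 30.
So the shutdown price is €30.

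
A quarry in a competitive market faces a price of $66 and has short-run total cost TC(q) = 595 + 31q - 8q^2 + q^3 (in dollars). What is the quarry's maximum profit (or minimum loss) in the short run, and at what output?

AVC = 31 - 8q + q^2; min AVC = $15 at q = 4. Since P = $66 ≥ min AVC, the firm produces.
With MC = 31 - 16q + 3q^2, P = MC on the upward-sloping part at q* = 7.
TR = 66·7 = 462. TC = 595 + 168 = 763. Profit = 462 − 763 = -$301.
That loss of $301 beats the $595 the firm would lose by shutting down; producing recovers $294 of fixed cost.

Profit = -$301 at q = 7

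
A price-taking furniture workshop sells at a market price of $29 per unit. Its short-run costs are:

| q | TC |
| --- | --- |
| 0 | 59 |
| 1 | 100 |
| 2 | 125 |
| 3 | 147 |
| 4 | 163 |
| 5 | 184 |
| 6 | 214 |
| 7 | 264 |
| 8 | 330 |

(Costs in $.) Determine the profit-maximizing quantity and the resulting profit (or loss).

Tabulate TR − TC: q=0: -59; q=1: -71; q=2: -67; q=3: -60; q=4: -47; q=5: -39; q=6: -40; q=7: -61; q=8: -98.
Profit is maximized at q = 5. AVC there is 125/5 = $25 ≤ P, so producing beats shutting down (which would give -$59).

q = 5; profit = -$39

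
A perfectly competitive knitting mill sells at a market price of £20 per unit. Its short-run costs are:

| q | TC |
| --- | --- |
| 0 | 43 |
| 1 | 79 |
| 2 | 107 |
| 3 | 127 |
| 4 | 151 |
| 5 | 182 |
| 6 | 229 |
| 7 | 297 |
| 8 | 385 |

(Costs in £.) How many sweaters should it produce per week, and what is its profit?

q = 0 (shut down); profit = -£43

Profit at each row (π = 20q − TC): q=0: -43; q=1: -59; q=2: -67; q=3: -67; q=4: -71; q=5: -82; q=6: -109; q=7: -157; q=8: -225.
Profit is highest at q = 0. Equivalently, the lowest AVC in the table is 108/4 ≈ £27 at q = 4, and P = £20 falls below it — price never covers variable cost, so the firm shuts down and loses only its fixed cost.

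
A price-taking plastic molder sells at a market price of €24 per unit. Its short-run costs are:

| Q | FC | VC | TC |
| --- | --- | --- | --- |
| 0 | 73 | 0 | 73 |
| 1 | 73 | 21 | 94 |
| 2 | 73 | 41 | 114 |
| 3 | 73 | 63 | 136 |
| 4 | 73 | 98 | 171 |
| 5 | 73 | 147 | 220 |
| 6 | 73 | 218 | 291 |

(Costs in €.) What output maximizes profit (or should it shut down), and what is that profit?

Q = 3; profit = -€64

Compute π = P·Q − TC at each output: Q=0: -73; Q=1: -70; Q=2: -66; Q=3: -64; Q=4: -75; Q=5: -100; Q=6: -147.
Profit is maximized at Q = 3. AVC there is 63/3 = €21 ≤ P, so producing beats shutting down (which would give -€73).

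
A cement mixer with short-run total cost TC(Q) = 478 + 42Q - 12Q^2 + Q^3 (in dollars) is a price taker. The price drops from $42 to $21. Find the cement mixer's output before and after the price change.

Output falls from 8 to 7

AVC = 42 - 12Q + Q^2, minimized at Q = 6 where min AVC = $6. MC = 42 - 24Q + 3Q^2.
At P = $42 ≥ min AVC, set P = MC on the rising branch: Q = 8.
At P = $21 ≥ min AVC, set P = MC: Q = 7. The firm stays open but cuts output.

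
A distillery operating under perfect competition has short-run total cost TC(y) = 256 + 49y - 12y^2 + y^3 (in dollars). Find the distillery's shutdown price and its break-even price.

AVC = 49 - 12y + y^2; minimized at y = 6, giving min AVC = $13. That is the shutdown price.
ATC = 256/y + 49 - 12y + y^2. Setting dATC/dy = −256/y^2 − 12 + 2y = 0 gives y = 8 (since 2·8^3 − 12·8^2 = 256).
min ATC = 256/8 + 49 − 12·8 + 8^2 = $49. That is the break-even price.
For $13 ≤ P < $49 the firm produces at a loss; below $13 it shuts down.

Shutdown price = $13; break-even price = $49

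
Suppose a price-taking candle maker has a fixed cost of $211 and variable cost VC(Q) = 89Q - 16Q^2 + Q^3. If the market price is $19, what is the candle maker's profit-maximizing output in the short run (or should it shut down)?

Shut down

Variable cost is VC = 89Q - 16Q^2 + Q^3, so AVC = VC/Q = 89 - 16Q + Q^2 and MC = dTC/dQ = 89 - 32Q + 3Q^2.
AVC is minimized where dAVC/dQ = -16 + 2Q = 0, at Q = 8; min AVC = 89 - 16·8 + 8^2 = $25.
With P < min AVC ($19 < $25), every unit sold adds to the loss.
Best response: produce nothing and absorb the $211 fixed cost.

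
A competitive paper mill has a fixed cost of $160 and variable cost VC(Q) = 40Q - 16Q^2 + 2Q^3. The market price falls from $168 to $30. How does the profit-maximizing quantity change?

MC = 40 - 32Q + 6Q^2; the shutdown threshold is min AVC = $8 (at Q = 4).
With P = $168 above the shutdown price, P = MC gives Q = 8.
At P = $30 ≥ min AVC, set P = MC: Q = 5. The firm stays open but cuts output.

Output falls from 8 to 5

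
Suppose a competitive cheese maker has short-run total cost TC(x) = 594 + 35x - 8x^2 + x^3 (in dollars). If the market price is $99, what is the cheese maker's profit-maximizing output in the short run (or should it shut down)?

Strip out fixed cost: VC = 35x - 8x^2 + x^3. Then AVC = 35 - 8x + x^2 and MC = 35 - 16x + 3x^2.
AVC is minimized where dAVC/dx = -8 + 2x = 0, at x = 4; min AVC = 35 - 8·4 + 4^2 = $19.
Since P = $99 ≥ min AVC = $19, price covers variable cost and the firm should produce.
Solving P = MC: -64 - 16x + 3x^2 = 0 ⇒ x = -8/3 or 8. On the upward-sloping branch, x* = 8.
Check: AVC at x = 8 is $35 ≤ P, so revenue covers variable cost.
Profit = P·x − TC = 99·8 − 874 = -$82, a loss, but smaller than the $594 fixed cost the firm would lose by shutting down.

Produce at x = 8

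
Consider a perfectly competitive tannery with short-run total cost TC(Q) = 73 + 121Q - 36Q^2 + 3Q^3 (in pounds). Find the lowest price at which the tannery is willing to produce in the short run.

£13 per unit

The shutdown price is the minimum of AVC. VC = 121Q - 36Q^2 + 3Q^3, so AVC = 121 - 36Q + 3Q^2.
dAVC/dQ = -36 + 6Q = 0 gives Q = 6. min AVC = 121 - 36·6 + 3·6^2 = 13.
For P < £13 the firm produces nothing.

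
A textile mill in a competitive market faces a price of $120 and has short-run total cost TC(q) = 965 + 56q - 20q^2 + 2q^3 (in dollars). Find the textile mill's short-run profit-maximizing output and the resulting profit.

AVC = 56 - 20q + 2q^2 has its minimum $6 at q = 5; price $120 clears that bar, so the firm operates.
MC = 56 - 40q + 6q^2. Setting P = MC and taking the root on the rising branch gives q* = 8.
TR = 120·8 = 960. TC = 965 + 192 = 1157. Profit = 960 − 1157 = -$197.
That loss of $197 beats the $965 the firm would lose by shutting down; producing recovers $768 of fixed cost.

Profit = -$197 at q = 8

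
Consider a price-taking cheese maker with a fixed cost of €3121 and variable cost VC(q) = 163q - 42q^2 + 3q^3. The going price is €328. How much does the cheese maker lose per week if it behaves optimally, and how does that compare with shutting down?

Profit = -€217 at q = 11

AVC = 163 - 42q + 3q^2; min AVC = €16 at q = 7. Since P = €328 ≥ min AVC, the firm produces.
MC = 163 - 84q + 9q^2. Setting P = MC and taking the root on the rising branch gives q* = 11.
TR = 328·11 = 3608. TC = 3121 + 704 = 3825. Profit = 3608 − 3825 = -€217.
By producing, the firm covers all variable cost plus €2904 of fixed cost; shutting down would lose the full €3121.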